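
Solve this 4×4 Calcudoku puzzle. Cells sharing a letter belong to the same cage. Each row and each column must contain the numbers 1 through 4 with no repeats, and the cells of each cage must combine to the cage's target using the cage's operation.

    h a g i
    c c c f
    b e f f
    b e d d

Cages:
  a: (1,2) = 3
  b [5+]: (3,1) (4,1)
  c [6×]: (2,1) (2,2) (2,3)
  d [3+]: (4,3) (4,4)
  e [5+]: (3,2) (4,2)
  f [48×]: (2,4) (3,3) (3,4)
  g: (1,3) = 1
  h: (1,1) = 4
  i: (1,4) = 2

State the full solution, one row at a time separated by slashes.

4 3 1 2 / 1 2 3 4 / 2 1 4 3 / 3 4 2 1

H is a freebie, leaving (1,1) = 4.
Cage a is given, so (1,2) = 3.
G is a freebie, leaving (1,3) = 1.
Cage i is given, which forces (1,4) = 2.
Cage f needs product 48, which forces (2,4) = 4.
The 3 cells of cage f must have product 48; hence (3,3) = 4.
Cage f needs product 48, so (3,4) = 3.
Column 3 already has 1, so (4,3) = 2.
Column 4 now contains 2; hence (4,4) = 1.
2 is placed in column 3, so (2,3) = 3.
The two cells of cage b must have sum 5, which forces (3,1) = 2.
Cage e's pair has sum 5, which forces (3,2) = 1.
1 is placed in row 4, so (4,1) = 3.
1 is placed in row 4, so (4,2) = 4.
2 is placed in column 1, leaving (2,1) = 1.
Column 2 already has 1, which forces (2,2) = 2.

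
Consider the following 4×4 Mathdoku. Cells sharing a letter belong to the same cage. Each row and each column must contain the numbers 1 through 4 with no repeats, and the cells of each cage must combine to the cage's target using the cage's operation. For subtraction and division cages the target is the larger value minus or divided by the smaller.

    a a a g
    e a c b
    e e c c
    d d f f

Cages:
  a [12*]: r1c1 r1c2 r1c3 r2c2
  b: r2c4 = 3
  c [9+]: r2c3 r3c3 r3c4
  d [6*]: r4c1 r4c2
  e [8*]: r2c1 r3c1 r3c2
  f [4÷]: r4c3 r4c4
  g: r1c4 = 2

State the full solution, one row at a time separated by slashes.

3 4 1 2 / 4 1 2 3 / 1 2 3 4 / 2 3 4 1

Cage g is given, which forces r1c4 = 2.
B is a freebie, leaving r2c4 = 3.
3 is placed in column 4, so r3c4 = 4.
Column 4 already has 4, so r4c4 = 1.
Cage e has product 8, so r2c1 = 4.
Cage a has product 12, which forces r2c2 = 1.
Row 2 now contains 4, so r2c3 = 2.
1 is placed in column 2, so r3c2 = 2.
Column 2 now contains 2; hence r4c2 = 3.
Row 4 already has 1, leaving r4c3 = 4.
3 is placed in column 2, which forces r1c2 = 4.
Row 3 already has 2, leaving r3c1 = 1.
The 3 cells of cage c must have sum 9, so r3c3 = 3.
Row 4 now contains 3; hence r4c1 = 2.
Column 1 already has 1, so r1c1 = 3.
Column 3 now contains 3, so r1c3 = 1.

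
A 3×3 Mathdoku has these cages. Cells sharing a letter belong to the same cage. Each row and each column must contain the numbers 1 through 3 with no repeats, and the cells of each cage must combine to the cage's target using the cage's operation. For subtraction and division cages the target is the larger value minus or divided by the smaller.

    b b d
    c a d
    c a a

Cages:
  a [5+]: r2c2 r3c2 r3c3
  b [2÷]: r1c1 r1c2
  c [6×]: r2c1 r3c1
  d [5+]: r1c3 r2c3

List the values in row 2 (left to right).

Row 1 needs a 3, and only r1c3 is open for it.
Column 3 now contains 3, which forces r2c3 = 2.
Column 3 already has 2, leaving r3c3 = 1.
Row 2 now contains 2, which forces r2c1 = 3.
Row 2 now contains 2, leaving r2c2 = 1.
Cage c's pair has product 6, so r3c1 = 2.
Row 3 now contains 1, which forces r3c2 = 3.
Column 1 already has 2, which forces r1c1 = 1.
1 is placed in column 2; hence r1c2 = 2.
The full grid is 1 2 3 / 3 1 2 / 2 3 1.

3 1 2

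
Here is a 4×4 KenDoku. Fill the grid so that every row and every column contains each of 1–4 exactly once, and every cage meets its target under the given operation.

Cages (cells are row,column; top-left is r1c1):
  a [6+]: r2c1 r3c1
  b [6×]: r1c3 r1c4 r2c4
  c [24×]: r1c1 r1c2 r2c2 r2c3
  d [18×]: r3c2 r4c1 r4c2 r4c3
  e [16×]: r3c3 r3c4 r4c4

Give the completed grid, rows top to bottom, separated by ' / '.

3 4 1 2 / 4 1 2 3 / 2 3 4 1 / 1 2 3 4

Cage d has product 18, so r3c2 = 3.
Row 3 needs a 1, and only r3c4 is open for it.
Cage b needs product 6; hence r1c3 = 1.
The 3 cells of cage e must have product 16; hence r3c3 = 4.
Cage e needs product 16, so r4c4 = 4.
Cage a needs two cells with sum 6; hence r2c1 = 4.
The 4 cells of cage c must have product 24; hence r2c2 = 1.
Row 3 already has 4, leaving r3c1 = 2.
Column 2 already has 1, which forces r4c2 = 2.
Row 4 already has 2, which forces r4c3 = 3.
2 is placed in column 1, leaving r1c1 = 3.
2 is placed in column 2; hence r1c2 = 4.
Row 1 already has 3, which forces r1c4 = 2.
Column 3 now contains 3, which forces r2c3 = 2.
Column 4 now contains 2, leaving r2c4 = 3.
Row 4 already has 3, leaving r4c1 = 1.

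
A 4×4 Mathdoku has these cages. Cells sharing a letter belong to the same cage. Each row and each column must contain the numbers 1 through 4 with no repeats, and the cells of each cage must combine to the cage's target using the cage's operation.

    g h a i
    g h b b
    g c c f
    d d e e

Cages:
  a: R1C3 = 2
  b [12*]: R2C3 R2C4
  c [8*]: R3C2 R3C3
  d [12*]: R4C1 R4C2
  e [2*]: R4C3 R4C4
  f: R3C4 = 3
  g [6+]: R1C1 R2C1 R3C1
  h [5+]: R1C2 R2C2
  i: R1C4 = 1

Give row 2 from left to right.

2 1 3 4

Cage a is given, so R1C3 = 2.
I is a freebie, so R1C4 = 1.
2 is placed in column 3, which forces R3C3 = 4.
Cage f is a single given cell; hence R3C4 = 3.
2 is placed in column 3; hence R4C3 = 1.
Column 4 already has 1, so R4C4 = 2.
Row 1 already has 1, so R1C1 = 3.
Row 1 already has 3, which forces R1C2 = 4.
Column 3 now contains 4, leaving R2C3 = 3.
Column 4 already has 3; hence R2C4 = 4.
Row 3 already has 4, which forces R3C2 = 2.
Column 1 now contains 3, leaving R4C1 = 4.
Column 2 now contains 4; hence R4C2 = 3.
Cage g has sum 6, leaving R2C1 = 2.
Column 2 already has 2, so R2C2 = 1.
2 is placed in row 3, which forces R3C1 = 1.
The full grid is 3 4 2 1 / 2 1 3 4 / 1 2 4 3 / 4 3 1 2.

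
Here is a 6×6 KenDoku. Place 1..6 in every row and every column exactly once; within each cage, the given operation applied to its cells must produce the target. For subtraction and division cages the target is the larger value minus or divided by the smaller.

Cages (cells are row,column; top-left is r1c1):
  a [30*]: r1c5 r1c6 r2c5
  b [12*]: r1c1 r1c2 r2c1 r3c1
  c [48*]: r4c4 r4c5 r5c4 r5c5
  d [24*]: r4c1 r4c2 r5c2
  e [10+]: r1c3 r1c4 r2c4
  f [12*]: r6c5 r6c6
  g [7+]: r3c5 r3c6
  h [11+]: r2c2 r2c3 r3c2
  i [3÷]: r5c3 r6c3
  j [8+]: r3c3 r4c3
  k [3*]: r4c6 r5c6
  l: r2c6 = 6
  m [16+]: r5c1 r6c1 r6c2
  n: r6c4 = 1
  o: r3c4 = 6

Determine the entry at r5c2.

1

L is a freebie; hence r2c6 = 6.
O is a freebie, leaving r3c4 = 6.
Cage n is a single given cell, which forces r6c4 = 1.
Row 3 needs a 1, and only r3c1 is open for it.
Row 4 needs a 5, and only r4c3 is open for it.
Cage j's pair has sum 8; hence r3c3 = 3.
In row 2, 1 can only go at r2c5, so r2c5 = 1.
Cage a needs product 30, so r1c5 = 6.
Cage a needs product 30, leaving r1c6 = 5.
Column 6 now contains 5, which forces r3c6 = 2.
Row 3 already has 2, leaving r3c5 = 5.
Row 3 already has 5, which forces r3c2 = 4.
Row 4 needs a 6, and only r4c2 is open for it.
Cage m has sum 16; hence r5c1 = 5.
The 3 cells of cage m must have sum 16, leaving r6c1 = 6.
6 is placed in column 2, leaving r6c2 = 5.
Row 6 already has 6, which forces r6c3 = 2.
Column 2 now contains 5, leaving r2c2 = 3.
2 is placed in column 3, leaving r2c3 = 4.
4 is placed in row 2, which forces r2c4 = 5.
2 is placed in column 3, leaving r5c3 = 6.
The 4 cells of cage b must have product 12, leaving r1c1 = 3.
Cage b needs product 12, so r1c2 = 2.
4 is placed in column 3, which forces r1c3 = 1.
Cage e has sum 10, which forces r1c4 = 4.
4 is placed in row 2, leaving r2c1 = 2.
Column 1 now contains 2, leaving r4c1 = 4.
Column 2 already has 2, so r5c2 = 1.
Row 5 now contains 1, leaving r5c6 = 3.
3 is placed in column 6, which forces r6c6 = 4.
Cage c needs product 48, leaving r4c4 = 3.
Cage c needs product 48; hence r4c5 = 2.
3 is placed in column 6, so r4c6 = 1.
Row 5 already has 3, so r5c4 = 2.
The 4 cells of cage c must have product 48, which forces r5c5 = 4.
Row 6 already has 4, so r6c5 = 3.
Completed grid: 3 2 1 4 6 5 / 2 3 4 5 1 6 / 1 4 3 6 5 2 / 4 6 5 3 2 1 / 5 1 6 2 4 3 / 6 5 2 1 3 4.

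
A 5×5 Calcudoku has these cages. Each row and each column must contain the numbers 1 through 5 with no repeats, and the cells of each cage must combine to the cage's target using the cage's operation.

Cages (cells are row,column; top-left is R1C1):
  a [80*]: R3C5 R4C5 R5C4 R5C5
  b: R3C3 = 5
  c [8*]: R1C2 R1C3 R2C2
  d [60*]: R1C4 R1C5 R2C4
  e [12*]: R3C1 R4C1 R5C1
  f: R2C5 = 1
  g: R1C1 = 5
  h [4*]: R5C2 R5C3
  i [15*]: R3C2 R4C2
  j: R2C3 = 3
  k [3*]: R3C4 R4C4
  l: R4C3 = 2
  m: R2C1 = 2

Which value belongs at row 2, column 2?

Cage g is given, so R1C1 = 5.
Cage m is given; hence R2C1 = 2.
Cage j is a single given cell, leaving R2C3 = 3.
F is a freebie, which forces R2C5 = 1.
Cage b is a single given cell; hence R3C3 = 5.
L is a freebie, which forces R4C3 = 2.
Cage c has product 8, leaving R1C2 = 2.
The 3 cells of cage c must have product 8, leaving R1C3 = 1.
Row 2 already has 1; hence R2C2 = 4.
Cage d has product 60, leaving R2C4 = 5.
Row 3 now contains 5, leaving R3C2 = 3.
Row 3 now contains 3, so R3C4 = 1.
Cage a needs product 80, which forces R3C5 = 2.
Cage i's pair has product 15, so R4C2 = 5.
Column 4 already has 1, which forces R4C4 = 3.
Row 4 now contains 5; hence R4C5 = 4.
Column 2 already has 4, so R5C2 = 1.
1 is placed in column 3, leaving R5C3 = 4.
Cage a needs product 80, which forces R5C4 = 2.
Column 5 now contains 4; hence R5C5 = 5.
3 is placed in column 4, which forces R1C4 = 4.
Column 5 now contains 4, which forces R1C5 = 3.
1 is placed in row 3; hence R3C1 = 4.
Row 4 now contains 4, which forces R4C1 = 1.
Row 5 now contains 4, leaving R5C1 = 3.
The full grid is 5 2 1 4 3 / 2 4 3 5 1 / 4 3 5 1 2 / 1 5 2 3 4 / 3 1 4 2 5.

4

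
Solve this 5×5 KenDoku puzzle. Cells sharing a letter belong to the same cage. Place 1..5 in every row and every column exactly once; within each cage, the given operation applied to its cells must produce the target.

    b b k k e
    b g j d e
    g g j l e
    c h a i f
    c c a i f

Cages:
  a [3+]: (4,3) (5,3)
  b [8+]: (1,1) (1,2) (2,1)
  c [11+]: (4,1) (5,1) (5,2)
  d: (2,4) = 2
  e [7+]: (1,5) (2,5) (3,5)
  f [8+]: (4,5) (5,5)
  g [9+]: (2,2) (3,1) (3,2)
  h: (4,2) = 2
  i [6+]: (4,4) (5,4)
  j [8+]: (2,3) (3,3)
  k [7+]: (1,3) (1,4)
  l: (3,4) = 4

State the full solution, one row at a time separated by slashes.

2 5 4 3 1 / 1 3 5 2 4 / 5 1 3 4 2 / 4 2 1 5 3 / 3 4 2 1 5

D is a freebie, which forces (2,4) = 2.
Cage l is given, which forces (3,4) = 4.
Cage h is a single given cell, so (4,2) = 2.
Row 4 already has 2, leaving (4,3) = 1.
Row 4 now contains 1; hence (4,4) = 5.
5 is placed in row 4, leaving (4,5) = 3.
Column 3 now contains 1, leaving (5,3) = 2.
Column 4 now contains 5; hence (5,4) = 1.
3 is placed in column 5; hence (5,5) = 5.
Cage k's pair has sum 7; hence (1,3) = 4.
Column 4 now contains 5, which forces (1,4) = 3.
3 is placed in row 4; hence (4,1) = 4.
The 3 cells of cage c must have sum 11; hence (5,1) = 3.
Cage c has sum 11, leaving (5,2) = 4.
Cage b needs sum 8, so (1,1) = 2.
Row 1 now contains 2, so (1,5) = 1.
Cage e has sum 7, leaving (2,5) = 4.
1 is placed in column 5, leaving (3,5) = 2.
Row 1 already has 1, so (1,2) = 5.
Cage b needs sum 8; hence (2,1) = 1.
1 is placed in row 2; hence (2,2) = 3.
Row 2 already has 3, which forces (2,3) = 5.
1 is placed in column 1, leaving (3,1) = 5.
Column 2 now contains 3, leaving (3,2) = 1.
Column 3 already has 5, so (3,3) = 3.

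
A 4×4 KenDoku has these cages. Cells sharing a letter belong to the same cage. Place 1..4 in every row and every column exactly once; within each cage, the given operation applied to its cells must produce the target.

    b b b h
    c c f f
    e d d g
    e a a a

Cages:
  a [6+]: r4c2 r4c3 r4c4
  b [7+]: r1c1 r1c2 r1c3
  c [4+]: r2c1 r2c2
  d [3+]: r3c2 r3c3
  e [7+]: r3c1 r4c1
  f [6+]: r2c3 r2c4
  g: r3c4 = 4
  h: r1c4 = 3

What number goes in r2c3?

4

H is a freebie, leaving r1c4 = 3.
Cage g is given, leaving r3c4 = 4.
Cage f needs two cells with sum 6, leaving r2c3 = 4.
Column 4 already has 4; hence r2c4 = 2.
Row 3 now contains 4, which forces r3c1 = 3.
The two cells of cage e must have sum 7; hence r4c1 = 4.
Column 4 already has 2, leaving r4c4 = 1.
The 3 cells of cage b must have sum 7; hence r1c2 = 4.
3 is placed in column 1, so r2c1 = 1.
The two cells of cage c must have sum 4, which forces r2c2 = 3.
Column 2 now contains 3, which forces r4c2 = 2.
Row 4 now contains 2; hence r4c3 = 3.
1 is placed in column 1, so r1c1 = 2.
Cage b has sum 7, leaving r1c3 = 1.
Column 2 already has 2, leaving r3c2 = 1.
Cage d's pair has sum 3; hence r3c3 = 2.
Filled in: 2 4 1 3 / 1 3 4 2 / 3 1 2 4 / 4 2 3 1.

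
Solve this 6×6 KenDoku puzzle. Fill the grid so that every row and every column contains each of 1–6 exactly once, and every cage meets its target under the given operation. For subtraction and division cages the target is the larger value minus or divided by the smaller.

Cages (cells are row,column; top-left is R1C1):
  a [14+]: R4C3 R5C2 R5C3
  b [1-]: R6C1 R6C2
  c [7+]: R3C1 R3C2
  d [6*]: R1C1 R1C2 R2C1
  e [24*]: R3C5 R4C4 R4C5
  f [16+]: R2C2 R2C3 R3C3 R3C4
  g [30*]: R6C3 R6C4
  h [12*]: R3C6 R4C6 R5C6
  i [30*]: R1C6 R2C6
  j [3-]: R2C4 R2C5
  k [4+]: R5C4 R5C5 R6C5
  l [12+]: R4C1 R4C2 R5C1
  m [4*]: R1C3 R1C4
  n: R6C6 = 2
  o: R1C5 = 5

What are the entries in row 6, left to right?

Cage o is given, which forces R1C5 = 5.
5 is placed in row 1, so R1C6 = 6.
6 is placed in column 6, leaving R2C6 = 5.
Cage k has sum 4, leaving R5C4 = 1.
The 3 cells of cage k must have sum 4; hence R5C5 = 2.
The 3 cells of cage k must have sum 4; hence R6C5 = 1.
N is a freebie; hence R6C6 = 2.
Cage m needs two cells with product 4, which forces R1C3 = 1.
Column 4 already has 1; hence R1C4 = 4.
Cage e has product 24; hence R4C4 = 2.
Cage d needs product 6, which forces R2C1 = 1.
The only place for 6 in column 5 is R2C5.
Row 2 now contains 6, which forces R2C4 = 3.
Cage f has sum 16, leaving R2C2 = 4.
Cage f has sum 16, so R2C3 = 2.
The 4 cells of cage f must have sum 16, leaving R3C3 = 4.
Cage f needs sum 16, so R3C4 = 6.
Row 3 already has 4, leaving R3C5 = 3.
Row 3 already has 3; hence R3C6 = 1.
Column 5 now contains 3; hence R4C5 = 4.
Row 4 already has 4, so R4C6 = 3.
Column 6 now contains 3; hence R5C6 = 4.
6 is placed in column 4, leaving R6C4 = 5.
Cage l has sum 12, which forces R4C2 = 1.
Cage b needs two cells with difference 1, leaving R6C1 = 4.
Cage b needs two cells with difference 1, leaving R6C2 = 3.
5 is placed in row 6, so R6C3 = 6.
The 3 cells of cage d must have product 6, which forces R1C1 = 3.
3 is placed in column 2, leaving R1C2 = 2.
Column 2 already has 2; hence R3C2 = 5.
6 is placed in column 3, which forces R4C3 = 5.
The 3 cells of cage a must have sum 14, leaving R5C2 = 6.
Cage a has sum 14, so R5C3 = 3.
5 is placed in row 3, which forces R3C1 = 2.
Row 4 now contains 5, so R4C1 = 6.
Row 5 already has 6, so R5C1 = 5.
Filled in: 3 2 1 4 5 6 / 1 4 2 3 6 5 / 2 5 4 6 3 1 / 6 1 5 2 4 3 / 5 6 3 1 2 4 / 4 3 6 5 1 2.

4 3 6 5 1 2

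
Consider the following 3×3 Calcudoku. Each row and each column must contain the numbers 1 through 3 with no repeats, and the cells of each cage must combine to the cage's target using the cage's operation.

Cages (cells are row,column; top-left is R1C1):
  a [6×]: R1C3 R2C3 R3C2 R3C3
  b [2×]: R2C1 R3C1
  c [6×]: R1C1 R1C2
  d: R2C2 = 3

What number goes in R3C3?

Cage d is a single given cell, which forces R2C2 = 3.
The 4 cells of cage a must have product 6; hence R3C2 = 1.
The two cells of cage c must have product 6, which forces R1C1 = 3.
3 is placed in column 2, which forces R1C2 = 2.
Row 1 now contains 2, so R1C3 = 1.
Cage b needs two cells with product 2, so R2C1 = 1.
Column 3 already has 1, so R2C3 = 2.
1 is placed in row 3, which forces R3C1 = 2.
2 is placed in column 3; hence R3C3 = 3.
The full grid is 3 2 1 / 1 3 2 / 2 1 3.

3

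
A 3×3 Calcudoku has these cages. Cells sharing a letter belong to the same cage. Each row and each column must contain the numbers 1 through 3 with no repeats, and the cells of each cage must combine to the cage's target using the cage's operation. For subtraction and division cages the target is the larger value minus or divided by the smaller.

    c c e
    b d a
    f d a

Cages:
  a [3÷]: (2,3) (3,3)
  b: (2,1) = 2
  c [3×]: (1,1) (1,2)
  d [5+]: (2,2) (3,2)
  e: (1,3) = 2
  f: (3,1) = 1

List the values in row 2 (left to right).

2 3 1

Cage e is given, so (1,3) = 2.
Cage b is a single given cell, which forces (2,1) = 2.
2 is placed in row 2, leaving (2,2) = 3.
Row 2 already has 3, leaving (2,3) = 1.
Cage f is given; hence (3,1) = 1.
Column 2 now contains 3; hence (3,2) = 2.
Column 3 now contains 1, which forces (3,3) = 3.
Column 1 now contains 1, leaving (1,1) = 3.
Column 2 now contains 3, leaving (1,2) = 1.
Completed grid: 3 1 2 / 2 3 1 / 1 2 3.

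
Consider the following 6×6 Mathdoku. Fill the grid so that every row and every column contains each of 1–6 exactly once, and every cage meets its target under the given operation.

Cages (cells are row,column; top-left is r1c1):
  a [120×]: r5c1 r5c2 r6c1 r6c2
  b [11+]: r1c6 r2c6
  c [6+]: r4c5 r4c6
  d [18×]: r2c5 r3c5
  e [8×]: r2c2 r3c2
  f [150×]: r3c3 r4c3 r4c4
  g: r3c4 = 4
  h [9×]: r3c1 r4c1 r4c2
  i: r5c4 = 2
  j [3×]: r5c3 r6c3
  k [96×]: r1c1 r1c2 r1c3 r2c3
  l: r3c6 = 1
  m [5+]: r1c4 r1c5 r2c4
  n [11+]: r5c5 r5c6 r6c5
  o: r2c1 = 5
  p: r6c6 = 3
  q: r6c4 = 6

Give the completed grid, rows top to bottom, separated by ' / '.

Cage o is given, so r2c1 = 5.
5 is placed in row 2, leaving r2c6 = 6.
Cage h needs product 9; hence r3c1 = 3.
The 3 cells of cage f must have product 150, so r3c3 = 5.
Cage g is given; hence r3c4 = 4.
3 is placed in row 3, so r3c5 = 6.
L is a freebie, leaving r3c6 = 1.
Cage h needs product 9; hence r4c1 = 1.
Cage h needs product 9; hence r4c2 = 3.
Cage f needs product 150, leaving r4c3 = 6.
Cage f needs product 150, leaving r4c4 = 5.
Cage i is given; hence r5c4 = 2.
Cage q is a single given cell; hence r6c4 = 6.
Cage p is given, leaving r6c6 = 3.
The 3 cells of cage m must have sum 5, leaving r1c4 = 3.
The 3 cells of cage m must have sum 5, which forces r1c5 = 1.
6 is placed in column 6; hence r1c6 = 5.
Cage e's pair has product 8, so r2c2 = 4.
4 is placed in row 2, which forces r2c3 = 2.
Column 4 now contains 2; hence r2c4 = 1.
Row 2 already has 6; hence r2c5 = 3.
Row 3 now contains 4, leaving r3c2 = 2.
Cage a has product 120, leaving r5c1 = 6.
Cage j needs two cells with product 3, which forces r5c3 = 3.
5 is placed in column 6, so r5c6 = 4.
Cage a needs product 120, leaving r6c1 = 4.
3 is placed in row 6; hence r6c3 = 1.
Column 1 already has 4; hence r1c1 = 2.
2 is placed in column 2, which forces r1c2 = 6.
Row 1 already has 1; hence r1c3 = 4.
Cage c needs two cells with sum 6, which forces r4c5 = 4.
Column 6 now contains 4; hence r4c6 = 2.
The 4 cells of cage a must have product 120; hence r5c2 = 1.
4 is placed in row 5; hence r5c5 = 5.
1 is placed in row 6, so r6c2 = 5.
Cage n needs sum 11, so r6c5 = 2.

2 6 4 3 1 5 / 5 4 2 1 3 6 / 3 2 5 4 6 1 / 1 3 6 5 4 2 / 6 1 3 2 5 4 / 4 5 1 6 2 3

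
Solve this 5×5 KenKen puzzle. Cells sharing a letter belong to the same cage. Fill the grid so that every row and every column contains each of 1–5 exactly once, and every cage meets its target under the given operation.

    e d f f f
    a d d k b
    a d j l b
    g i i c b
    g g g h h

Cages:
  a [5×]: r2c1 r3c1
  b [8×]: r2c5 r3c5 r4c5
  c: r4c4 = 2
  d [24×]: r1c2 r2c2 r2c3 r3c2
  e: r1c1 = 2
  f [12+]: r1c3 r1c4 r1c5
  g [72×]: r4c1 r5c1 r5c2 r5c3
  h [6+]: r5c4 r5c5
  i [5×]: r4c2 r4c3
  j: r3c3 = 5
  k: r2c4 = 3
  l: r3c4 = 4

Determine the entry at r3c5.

2

Cage e is given; hence r1c1 = 2.
Cage k is a single given cell; hence r2c4 = 3.
Cage j is a single given cell, which forces r3c3 = 5.
L is a freebie, so r3c4 = 4.
Cage g has product 72, which forces r4c1 = 3.
Column 3 already has 5, leaving r4c3 = 1.
C is a freebie, so r4c4 = 2.
Row 4 now contains 2, which forces r4c5 = 4.
Column 1 now contains 2, so r5c1 = 4.
Cage f has sum 12, leaving r1c3 = 4.
4 is placed in column 4, so r1c4 = 5.
Cage f needs sum 12, which forces r1c5 = 3.
The two cells of cage a must have product 5, so r2c1 = 5.
Column 3 already has 4, so r2c3 = 2.
Row 2 already has 2, leaving r2c5 = 1.
Row 3 now contains 5, so r3c1 = 1.
Column 5 now contains 1; hence r3c5 = 2.
Row 4 now contains 1, leaving r4c2 = 5.
2 is placed in column 3; hence r5c3 = 3.
5 is placed in column 4, which forces r5c4 = 1.
Column 5 now contains 1, which forces r5c5 = 5.
Row 1 now contains 3, which forces r1c2 = 1.
Row 2 already has 1, so r2c2 = 4.
Row 3 already has 2; hence r3c2 = 3.
Row 5 already has 3, which forces r5c2 = 2.
The full grid is 2 1 4 5 3 / 5 4 2 3 1 / 1 3 5 4 2 / 3 5 1 2 4 / 4 2 3 1 5.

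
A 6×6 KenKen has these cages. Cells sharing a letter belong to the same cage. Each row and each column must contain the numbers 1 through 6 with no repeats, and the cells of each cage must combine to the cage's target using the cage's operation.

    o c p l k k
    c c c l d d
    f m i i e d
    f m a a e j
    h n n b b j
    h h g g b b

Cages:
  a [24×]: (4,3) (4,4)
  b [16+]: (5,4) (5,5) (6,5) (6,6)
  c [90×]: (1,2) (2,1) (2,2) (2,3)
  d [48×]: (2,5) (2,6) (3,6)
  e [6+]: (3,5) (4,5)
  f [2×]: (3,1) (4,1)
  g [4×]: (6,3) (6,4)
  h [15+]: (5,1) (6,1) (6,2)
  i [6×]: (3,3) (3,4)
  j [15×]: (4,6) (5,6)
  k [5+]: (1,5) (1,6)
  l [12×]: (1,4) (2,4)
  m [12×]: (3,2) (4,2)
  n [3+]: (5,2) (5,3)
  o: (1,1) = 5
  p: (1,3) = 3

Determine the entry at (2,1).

3

O is a freebie, leaving (1,1) = 5.
Cage p is given; hence (1,3) = 3.
Row 1 needs a 2, and only (1,4) is open for it.
The two cells of cage l must have product 12, which forces (2,4) = 6.
Column 4 already has 6, which forces (4,4) = 4.
Column 4 already has 4, which forces (6,4) = 1.
Cage c has product 90, which forces (1,2) = 6.
The two cells of cage i must have product 6, which forces (3,3) = 2.
1 is placed in column 4, so (3,4) = 3.
4 is placed in row 4, leaving (4,3) = 6.
2 is placed in column 3, so (5,3) = 1.
Column 4 already has 3, leaving (5,4) = 5.
5 is placed in row 5, leaving (5,6) = 3.
6 is placed in column 2, leaving (6,2) = 5.
1 is placed in row 6; hence (6,3) = 4.
Column 3 already has 1; hence (2,3) = 5.
Row 3 now contains 2, which forces (3,1) = 1.
Row 3 now contains 2; hence (3,2) = 4.
Row 3 now contains 4; hence (3,5) = 5.
Cage d has product 48; hence (3,6) = 6.
Cage f needs two cells with product 2, leaving (4,1) = 2.
Cage m needs two cells with product 12, so (4,2) = 3.
Row 4 now contains 2; hence (4,5) = 1.
Column 6 now contains 3, so (4,6) = 5.
Cage h needs sum 15, leaving (5,1) = 4.
Row 5 already has 1, which forces (5,2) = 2.
Row 5 now contains 2, so (5,5) = 6.
Cage h needs sum 15, which forces (6,1) = 6.
Cage b needs sum 16, so (6,5) = 3.
6 is placed in column 6; hence (6,6) = 2.
1 is placed in column 5, so (1,5) = 4.
The two cells of cage k must have sum 5; hence (1,6) = 1.
1 is placed in column 1, so (2,1) = 3.
Column 2 now contains 3, so (2,2) = 1.
Cage d needs product 48, so (2,5) = 2.
Column 6 now contains 2; hence (2,6) = 4.
Filled in: 5 6 3 2 4 1 / 3 1 5 6 2 4 / 1 4 2 3 5 6 / 2 3 6 4 1 5 / 4 2 1 5 6 3 / 6 5 4 1 3 2.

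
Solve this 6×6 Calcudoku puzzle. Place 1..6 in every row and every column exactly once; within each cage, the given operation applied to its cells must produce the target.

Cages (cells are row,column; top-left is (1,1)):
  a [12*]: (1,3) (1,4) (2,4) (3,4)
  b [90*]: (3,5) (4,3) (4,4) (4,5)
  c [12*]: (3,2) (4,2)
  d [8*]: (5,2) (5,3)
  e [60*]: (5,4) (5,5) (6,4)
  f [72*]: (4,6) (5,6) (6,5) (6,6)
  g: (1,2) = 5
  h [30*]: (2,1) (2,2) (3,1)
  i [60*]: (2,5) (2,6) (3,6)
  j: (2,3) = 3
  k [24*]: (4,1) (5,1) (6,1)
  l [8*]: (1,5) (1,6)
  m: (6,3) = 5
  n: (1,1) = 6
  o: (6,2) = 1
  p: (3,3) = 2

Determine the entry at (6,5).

6

Cage n is given, leaving (1,1) = 6.
Cage g is given, leaving (1,2) = 5.
J is a freebie, leaving (2,3) = 3.
Cage p is given, leaving (3,3) = 2.
Column 3 already has 2, leaving (5,3) = 4.
Cage o is given, which forces (6,2) = 1.
M is a freebie, leaving (6,3) = 5.
Column 3 already has 2, so (1,3) = 1.
Column 3 already has 1, leaving (4,3) = 6.
Row 5 now contains 4, which forces (5,2) = 2.
Column 2 already has 2, leaving (2,2) = 6.
Row 5 now contains 2, which forces (5,1) = 3.
The 3 cells of cage e must have product 60, leaving (6,4) = 2.
The 3 cells of cage k must have product 24; hence (4,1) = 2.
2 is placed in row 6; hence (6,1) = 4.
Cage f has product 72, leaving (4,6) = 4.
Cage f has product 72; hence (5,6) = 1.
The two cells of cage l must have product 8, so (1,5) = 4.
Column 6 now contains 4, which forces (1,6) = 2.
2 is placed in column 6, leaving (2,6) = 5.
Cage c's pair has product 12, so (3,2) = 4.
4 is placed in row 4, so (4,2) = 3.
Row 1 now contains 4; hence (1,4) = 3.
Row 2 already has 5, leaving (2,1) = 1.
The 4 cells of cage a must have product 12, which forces (2,4) = 4.
Row 2 already has 5; hence (2,5) = 2.
Cage h has product 30, which forces (3,1) = 5.
Cage a needs product 12, which forces (3,4) = 1.
The 4 cells of cage b must have product 90, so (3,5) = 3.
Cage i needs product 60, which forces (3,6) = 6.
1 is placed in column 4, which forces (4,4) = 5.
Row 4 now contains 5, which forces (4,5) = 1.
5 is placed in column 4; hence (5,4) = 6.
Row 5 already has 6, leaving (5,5) = 5.
Column 5 already has 3, so (6,5) = 6.
Column 6 already has 6, which forces (6,6) = 3.
Filled in: 6 5 1 3 4 2 / 1 6 3 4 2 5 / 5 4 2 1 3 6 / 2 3 6 5 1 4 / 3 2 4 6 5 1 / 4 1 5 2 6 3.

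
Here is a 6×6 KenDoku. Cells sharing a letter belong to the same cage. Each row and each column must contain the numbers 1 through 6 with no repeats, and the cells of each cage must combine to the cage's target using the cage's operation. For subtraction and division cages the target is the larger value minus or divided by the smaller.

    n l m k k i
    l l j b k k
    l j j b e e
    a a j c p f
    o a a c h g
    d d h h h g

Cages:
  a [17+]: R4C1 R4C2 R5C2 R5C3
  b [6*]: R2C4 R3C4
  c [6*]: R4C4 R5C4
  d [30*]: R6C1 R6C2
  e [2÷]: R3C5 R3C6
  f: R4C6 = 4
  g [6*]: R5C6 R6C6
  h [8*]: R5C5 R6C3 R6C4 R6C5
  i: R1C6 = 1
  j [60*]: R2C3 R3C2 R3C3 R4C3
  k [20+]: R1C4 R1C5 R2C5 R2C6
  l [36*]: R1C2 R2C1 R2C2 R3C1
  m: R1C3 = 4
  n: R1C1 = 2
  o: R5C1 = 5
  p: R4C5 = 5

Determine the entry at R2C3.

2

Cage n is given; hence R1C1 = 2.
Cage m is given, so R1C3 = 4.
Cage i is given, which forces R1C6 = 1.
Cage p is given; hence R4C5 = 5.
Cage f is given, which forces R4C6 = 4.
O is a freebie, leaving R5C1 = 5.
Cage h needs product 8, which forces R5C5 = 1.
5 is placed in column 1, so R6C1 = 6.
6 is placed in row 6; hence R6C2 = 5.
The 4 cells of cage a must have sum 17; hence R4C2 = 6.
Cage a has sum 17, which forces R5C3 = 6.
6 is placed in column 2, which forces R1C2 = 3.
3 is placed in row 1, leaving R1C5 = 6.
Row 1 already has 6, so R1C4 = 5.
The only place for 5 in row 3 is R3C3.
Row 2 needs a 5, and only R2C6 is open for it.
Cage k needs sum 20; hence R2C5 = 4.
Column 5 now contains 4, leaving R3C5 = 3.
Column 5 now contains 4, so R6C5 = 2.
Row 6 already has 2, leaving R6C6 = 3.
Cage l has product 36, so R2C1 = 3.
Row 2 now contains 4, leaving R2C2 = 1.
Row 2 now contains 1, leaving R2C3 = 2.
Row 2 now contains 1, which forces R2C4 = 6.
Cage l needs product 36, which forces R3C1 = 4.
4 is placed in row 3, leaving R3C2 = 2.
2 is placed in row 3; hence R3C4 = 1.
Cage e's pair has quotient 2, which forces R3C6 = 6.
Column 1 already has 3, leaving R4C1 = 1.
Row 4 already has 1, so R4C3 = 3.
Row 4 now contains 3, leaving R4C4 = 2.
Column 2 now contains 2, so R5C2 = 4.
Column 4 already has 2, leaving R5C4 = 3.
3 is placed in column 6, which forces R5C6 = 2.
Row 6 already has 2, leaving R6C3 = 1.
The 4 cells of cage h must have product 8; hence R6C4 = 4.
Completed grid: 2 3 4 5 6 1 / 3 1 2 6 4 5 / 4 2 5 1 3 6 / 1 6 3 2 5 4 / 5 4 6 3 1 2 / 6 5 1 4 2 3.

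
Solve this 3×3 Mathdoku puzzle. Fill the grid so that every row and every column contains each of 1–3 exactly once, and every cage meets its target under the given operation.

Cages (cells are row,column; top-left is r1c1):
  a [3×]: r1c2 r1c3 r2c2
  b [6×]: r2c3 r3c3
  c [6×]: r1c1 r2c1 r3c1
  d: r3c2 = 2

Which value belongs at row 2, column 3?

Cage a needs product 3, so r1c2 = 3.
Cage a needs product 3, leaving r1c3 = 1.
The 3 cells of cage a must have product 3, leaving r2c2 = 1.
D is a freebie, which forces r3c2 = 2.
Row 3 already has 2, so r3c3 = 3.
1 is placed in row 1, which forces r1c1 = 2.
Cage c has product 6, which forces r2c1 = 3.
3 is placed in column 3, which forces r2c3 = 2.
Row 3 already has 3, leaving r3c1 = 1.
Filled in: 2 3 1 / 3 1 2 / 1 2 3.

2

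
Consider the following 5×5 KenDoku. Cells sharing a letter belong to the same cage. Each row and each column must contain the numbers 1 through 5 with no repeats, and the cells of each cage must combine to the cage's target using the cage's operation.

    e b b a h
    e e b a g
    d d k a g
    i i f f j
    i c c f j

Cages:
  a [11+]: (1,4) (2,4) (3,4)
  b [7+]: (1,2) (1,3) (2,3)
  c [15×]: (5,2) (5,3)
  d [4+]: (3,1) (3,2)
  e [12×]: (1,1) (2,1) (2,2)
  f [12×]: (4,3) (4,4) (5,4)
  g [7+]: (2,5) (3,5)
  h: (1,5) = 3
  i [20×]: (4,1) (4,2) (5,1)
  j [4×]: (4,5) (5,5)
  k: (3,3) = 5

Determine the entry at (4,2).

H is a freebie, which forces (1,5) = 3.
K is a freebie, so (3,3) = 5.
5 is placed in column 3, so (5,3) = 3.
Cage g's pair has sum 7, which forces (2,5) = 5.
Cage g's pair has sum 7; hence (3,5) = 2.
Cage f needs product 12, leaving (4,4) = 3.
Row 5 now contains 3, leaving (5,2) = 5.
The 3 cells of cage a must have sum 11; hence (1,4) = 5.
Cage a needs sum 11; hence (2,4) = 2.
2 is placed in row 3, so (3,4) = 4.
Cage i needs product 20; hence (4,1) = 5.
4 is placed in column 4; hence (5,4) = 1.
Row 5 now contains 1, which forces (5,5) = 4.
Cage i needs product 20; hence (4,2) = 2.
The 3 cells of cage f must have product 12, leaving (4,3) = 4.
Column 5 now contains 4, which forces (4,5) = 1.
Row 5 already has 4; hence (5,1) = 2.
The 3 cells of cage b must have sum 7, so (1,2) = 4.
The 3 cells of cage b must have sum 7, which forces (1,3) = 2.
4 is placed in column 3, which forces (2,3) = 1.
Row 1 already has 4, which forces (1,1) = 1.
Cage e needs product 12; hence (2,1) = 4.
1 is placed in row 2, so (2,2) = 3.
Column 1 already has 1, leaving (3,1) = 3.
Column 2 now contains 3, so (3,2) = 1.
Completed grid: 1 4 2 5 3 / 4 3 1 2 5 / 3 1 5 4 2 / 5 2 4 3 1 / 2 5 3 1 4.

2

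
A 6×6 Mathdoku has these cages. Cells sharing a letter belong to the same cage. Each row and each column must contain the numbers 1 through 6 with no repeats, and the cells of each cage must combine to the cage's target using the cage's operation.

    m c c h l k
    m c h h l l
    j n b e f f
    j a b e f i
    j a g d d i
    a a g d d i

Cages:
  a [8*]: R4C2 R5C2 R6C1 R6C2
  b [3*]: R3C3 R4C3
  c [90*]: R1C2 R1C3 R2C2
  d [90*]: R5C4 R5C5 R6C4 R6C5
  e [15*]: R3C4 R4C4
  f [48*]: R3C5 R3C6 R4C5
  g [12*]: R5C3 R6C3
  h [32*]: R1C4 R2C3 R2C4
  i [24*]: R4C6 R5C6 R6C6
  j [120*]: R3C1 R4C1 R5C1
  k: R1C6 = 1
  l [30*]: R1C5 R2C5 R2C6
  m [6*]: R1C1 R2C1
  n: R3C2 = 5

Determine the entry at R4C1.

6

Cage h has product 32; hence R1C4 = 4.
Cage k is a single given cell, which forces R1C6 = 1.
The 3 cells of cage h must have product 32, leaving R2C3 = 4.
Cage h needs product 32; hence R2C4 = 2.
Cage n is a single given cell, which forces R3C2 = 5.
5 is placed in row 3, leaving R3C4 = 3.
Column 4 now contains 3, which forces R4C4 = 5.
The 4 cells of cage a must have product 8, which forces R6C1 = 1.
1 is placed in row 6, which forces R6C4 = 6.
The two cells of cage m must have product 6; hence R1C1 = 2.
The 3 cells of cage c must have product 90; hence R1C3 = 5.
Row 1 now contains 5, so R1C5 = 6.
Cage m's pair has product 6; hence R2C1 = 3.
Row 2 already has 3, so R2C2 = 6.
Row 2 already has 6, so R2C6 = 5.
Row 3 now contains 3; hence R3C3 = 1.
Cage b needs two cells with product 3, so R4C3 = 3.
Cage j needs product 120, so R5C1 = 5.
Cage g's pair has product 12, which forces R5C3 = 6.
Column 4 now contains 6, leaving R5C4 = 1.
5 is placed in row 5, so R5C5 = 3.
The two cells of cage g must have product 12, so R6C3 = 2.
Column 5 now contains 3; hence R6C5 = 5.
Row 1 already has 6, so R1C2 = 3.
Row 2 already has 5, which forces R2C5 = 1.
Cage f has product 48, so R3C6 = 6.
Cage a needs product 8, so R4C2 = 1.
The 4 cells of cage a must have product 8; hence R5C2 = 2.
2 is placed in row 5; hence R5C6 = 4.
Row 6 already has 2, leaving R6C2 = 4.
The 3 cells of cage i must have product 24; hence R6C6 = 3.
6 is placed in row 3, leaving R3C1 = 4.
Row 3 now contains 4, which forces R3C5 = 2.
Cage j has product 120, which forces R4C1 = 6.
Column 5 already has 2, so R4C5 = 4.
4 is placed in column 6; hence R4C6 = 2.
Filled in: 2 3 5 4 6 1 / 3 6 4 2 1 5 / 4 5 1 3 2 6 / 6 1 3 5 4 2 / 5 2 6 1 3 4 / 1 4 2 6 5 3.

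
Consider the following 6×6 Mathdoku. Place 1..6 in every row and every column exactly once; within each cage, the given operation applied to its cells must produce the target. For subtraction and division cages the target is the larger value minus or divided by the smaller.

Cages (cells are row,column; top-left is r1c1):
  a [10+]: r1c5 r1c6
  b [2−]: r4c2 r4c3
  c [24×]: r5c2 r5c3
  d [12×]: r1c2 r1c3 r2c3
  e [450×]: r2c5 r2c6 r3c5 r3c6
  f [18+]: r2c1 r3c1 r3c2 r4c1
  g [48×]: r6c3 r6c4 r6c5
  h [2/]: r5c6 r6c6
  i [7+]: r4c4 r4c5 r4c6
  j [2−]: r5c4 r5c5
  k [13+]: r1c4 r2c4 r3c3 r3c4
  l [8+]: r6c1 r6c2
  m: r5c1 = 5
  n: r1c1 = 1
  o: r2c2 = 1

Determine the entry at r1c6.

N is a freebie, so r1c1 = 1.
Cage o is given; hence r2c2 = 1.
Cage m is given, which forces r5c1 = 5.
Cage d needs product 12; hence r1c2 = 2.
Cage d has product 12, leaving r1c3 = 3.
The 3 cells of cage d must have product 12, which forces r2c3 = 2.
The only place for 5 in row 1 is r1c4.
In row 3, 2 can only go at r3c1, so r3c1 = 2.
The 4 cells of cage f must have sum 18; hence r3c2 = 6.
6 is placed in column 2, which forces r5c2 = 4.
Row 5 now contains 4, leaving r5c3 = 6.
Column 1 now contains 2, leaving r6c1 = 3.
Cage l needs two cells with sum 8, leaving r6c2 = 5.
6 is placed in column 3, which forces r6c3 = 4.
Column 3 already has 4; hence r3c3 = 1.
Column 2 now contains 4, which forces r4c2 = 3.
Column 3 already has 1, leaving r4c3 = 5.
The only place for 3 in row 2 is r2c4.
Column 4 now contains 3; hence r3c4 = 4.
Column 4 now contains 3, which forces r5c4 = 1.
Cage j's pair has difference 2, leaving r5c5 = 3.
3 is placed in row 5, so r5c6 = 2.
The 4 cells of cage e must have product 450; hence r2c5 = 6.
Cage e has product 450; hence r2c6 = 5.
Column 5 now contains 3, which forces r3c5 = 5.
The 4 cells of cage e must have product 450, so r3c6 = 3.
Column 4 now contains 1, which forces r4c4 = 2.
Column 4 now contains 2, which forces r6c4 = 6.
6 is placed in column 5; hence r6c5 = 2.
The two cells of cage h must have quotient 2; hence r6c6 = 1.
6 is placed in column 5, so r1c5 = 4.
Cage a's pair has sum 10, leaving r1c6 = 6.
Row 2 already has 6, leaving r2c1 = 4.
The 4 cells of cage f must have sum 18, which forces r4c1 = 6.
The 3 cells of cage i must have sum 7, leaving r4c5 = 1.
Column 6 now contains 1, which forces r4c6 = 4.
The full grid is 1 2 3 5 4 6 / 4 1 2 3 6 5 / 2 6 1 4 5 3 / 6 3 5 2 1 4 / 5 4 6 1 3 2 / 3 5 4 6 2 1.

6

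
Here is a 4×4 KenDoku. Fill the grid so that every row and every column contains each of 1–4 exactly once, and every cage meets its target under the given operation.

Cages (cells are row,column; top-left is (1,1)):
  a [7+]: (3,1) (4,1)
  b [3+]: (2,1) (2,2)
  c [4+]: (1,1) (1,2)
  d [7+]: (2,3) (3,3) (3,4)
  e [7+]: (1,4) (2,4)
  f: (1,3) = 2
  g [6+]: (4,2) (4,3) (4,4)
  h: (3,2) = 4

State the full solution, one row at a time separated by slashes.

Cage f is given, so (1,3) = 2.
Cage h is a single given cell, which forces (3,2) = 4.
4 is placed in row 3, which forces (3,1) = 3.
Cage d has sum 7, leaving (3,3) = 1.
Row 3 already has 3, leaving (3,4) = 2.
Cage a's pair has sum 7, which forces (4,1) = 4.
1 is placed in column 3; hence (4,3) = 3.
Row 4 already has 3, leaving (4,4) = 1.
Column 1 already has 3, leaving (1,1) = 1.
Cage c's pair has sum 4; hence (1,2) = 3.
Row 1 already has 3; hence (1,4) = 4.
1 is placed in column 1, which forces (2,1) = 2.
Row 2 now contains 2, which forces (2,2) = 1.
3 is placed in column 3, which forces (2,3) = 4.
Column 4 already has 4, so (2,4) = 3.
Row 4 now contains 1; hence (4,2) = 2.

1 3 2 4 / 2 1 4 3 / 3 4 1 2 / 4 2 3 1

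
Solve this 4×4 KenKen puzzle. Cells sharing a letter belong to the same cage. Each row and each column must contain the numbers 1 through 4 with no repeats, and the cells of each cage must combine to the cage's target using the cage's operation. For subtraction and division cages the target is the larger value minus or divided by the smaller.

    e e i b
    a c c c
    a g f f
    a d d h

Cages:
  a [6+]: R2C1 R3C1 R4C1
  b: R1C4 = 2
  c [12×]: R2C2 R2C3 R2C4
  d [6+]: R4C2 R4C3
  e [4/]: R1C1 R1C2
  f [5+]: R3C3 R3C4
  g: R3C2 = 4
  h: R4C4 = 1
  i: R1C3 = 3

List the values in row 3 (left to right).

Cage i is a single given cell, which forces R1C3 = 3.
Cage b is a single given cell, so R1C4 = 2.
Cage g is a single given cell, so R3C2 = 4.
4 is placed in column 2; hence R4C2 = 2.
Row 4 already has 2; hence R4C3 = 4.
Cage h is a single given cell, leaving R4C4 = 1.
The two cells of cage e must have quotient 4; hence R1C1 = 4.
4 is placed in column 2; hence R1C2 = 1.
The 3 cells of cage c must have product 12; hence R2C2 = 3.
Column 3 now contains 4, leaving R2C3 = 1.
Cage c needs product 12; hence R2C4 = 4.
The two cells of cage f must have sum 5, which forces R3C3 = 2.
1 is placed in column 4, so R3C4 = 3.
Row 4 already has 1, leaving R4C1 = 3.
Row 2 already has 1, which forces R2C1 = 2.
2 is placed in row 3, so R3C1 = 1.
The full grid is 4 1 3 2 / 2 3 1 4 / 1 4 2 3 / 3 2 4 1.

1 4 2 3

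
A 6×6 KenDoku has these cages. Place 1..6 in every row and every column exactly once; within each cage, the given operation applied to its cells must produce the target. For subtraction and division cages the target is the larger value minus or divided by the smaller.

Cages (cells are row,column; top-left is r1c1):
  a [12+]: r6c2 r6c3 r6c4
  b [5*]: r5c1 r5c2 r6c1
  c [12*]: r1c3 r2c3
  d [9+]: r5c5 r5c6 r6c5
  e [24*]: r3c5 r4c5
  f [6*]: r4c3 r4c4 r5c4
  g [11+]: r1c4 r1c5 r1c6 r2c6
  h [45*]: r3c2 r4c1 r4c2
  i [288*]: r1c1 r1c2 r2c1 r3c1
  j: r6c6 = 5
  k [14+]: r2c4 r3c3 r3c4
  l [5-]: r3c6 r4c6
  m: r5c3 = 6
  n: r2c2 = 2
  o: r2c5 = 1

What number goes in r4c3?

N is a freebie; hence r2c2 = 2.
Cage o is given, so r2c5 = 1.
The 3 cells of cage h must have product 45; hence r3c2 = 3.
Cage h has product 45; hence r4c1 = 3.
The 3 cells of cage h must have product 45, which forces r4c2 = 5.
The 3 cells of cage b must have product 5, leaving r5c1 = 5.
Cage b needs product 5, leaving r5c2 = 1.
Cage m is given; hence r5c3 = 6.
The 3 cells of cage b must have product 5; hence r6c1 = 1.
J is a freebie; hence r6c6 = 5.
Cage i has product 288, leaving r1c2 = 6.
Cage f needs product 6, so r5c4 = 3.
6 is placed in column 2, which forces r6c2 = 4.
Row 6 now contains 4, which forces r6c3 = 2.
2 is placed in row 6, which forces r6c4 = 6.
2 is placed in row 6, leaving r6c5 = 3.
Cage k needs sum 14, so r2c4 = 5.
Cage k has sum 14, leaving r3c3 = 5.
Column 4 now contains 6, so r3c4 = 4.
Row 3 now contains 4, which forces r3c5 = 6.
Row 3 already has 6; hence r3c6 = 1.
Column 3 already has 2, leaving r4c3 = 1.
The 3 cells of cage f must have product 6; hence r4c4 = 2.
Column 5 already has 6; hence r4c5 = 4.
1 is placed in column 6, which forces r4c6 = 6.
Column 5 already has 4; hence r5c5 = 2.
Row 5 already has 2, leaving r5c6 = 4.
Cage i has product 288, leaving r1c1 = 4.
4 is placed in row 1, which forces r1c3 = 3.
Column 4 now contains 2; hence r1c4 = 1.
Column 5 already has 2; hence r1c5 = 5.
1 is placed in column 6, which forces r1c6 = 2.
Cage i needs product 288; hence r2c1 = 6.
Column 3 already has 3, so r2c3 = 4.
Column 6 already has 4, which forces r2c6 = 3.
Row 3 already has 6, so r3c1 = 2.
Completed grid: 4 6 3 1 5 2 / 6 2 4 5 1 3 / 2 3 5 4 6 1 / 3 5 1 2 4 6 / 5 1 6 3 2 4 / 1 4 2 6 3 5.

1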